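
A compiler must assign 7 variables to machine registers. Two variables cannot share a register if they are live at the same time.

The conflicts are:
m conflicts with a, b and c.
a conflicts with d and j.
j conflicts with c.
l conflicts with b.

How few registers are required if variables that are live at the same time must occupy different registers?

2

m and b conflict, so at least 2 registers are needed.
2 registers suffice: register 1 → {m, d, j, l}; register 2 → {a, b, c}. No two conflicting variables share a register.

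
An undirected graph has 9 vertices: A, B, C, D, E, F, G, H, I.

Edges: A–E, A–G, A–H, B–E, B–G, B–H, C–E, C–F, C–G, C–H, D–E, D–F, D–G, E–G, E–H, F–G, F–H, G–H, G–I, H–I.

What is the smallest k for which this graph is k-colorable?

A, E, G, H form a clique, so at least 4 colors are needed.
A valid assignment using 4 colors: A=yellow, B=yellow, C=yellow, D=blue, E=green, F=green, G=red, H=blue, I=green. Each edge has distinct colors on its endpoints.

4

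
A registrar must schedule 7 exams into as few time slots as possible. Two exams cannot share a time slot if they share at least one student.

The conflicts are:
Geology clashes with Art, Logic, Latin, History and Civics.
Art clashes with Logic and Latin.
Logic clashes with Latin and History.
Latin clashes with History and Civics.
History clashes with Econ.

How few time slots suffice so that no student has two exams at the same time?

4

Geology, Art, Logic, Latin pairwise conflict, so at least 4 time slots are needed.
A valid assignment using 4 time slots: Geology=1, Art=4, Logic=3, Latin=2, History=4, Econ=1, Civics=3. No two conflicting exams share a time slot.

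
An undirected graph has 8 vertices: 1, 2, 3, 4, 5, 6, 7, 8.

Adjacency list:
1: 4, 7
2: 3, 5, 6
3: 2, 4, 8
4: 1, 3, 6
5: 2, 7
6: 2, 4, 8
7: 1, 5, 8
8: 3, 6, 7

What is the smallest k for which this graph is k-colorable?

3

The cycle 8-7-1-4-3-8 has odd length 5, so it cannot be 2-colored; at least 3 colors are needed.
3 colors suffice: color red → {2, 4, 8}; color blue → {3, 6, 7}; color green → {1, 5}. Each edge has distinct colors on its endpoints.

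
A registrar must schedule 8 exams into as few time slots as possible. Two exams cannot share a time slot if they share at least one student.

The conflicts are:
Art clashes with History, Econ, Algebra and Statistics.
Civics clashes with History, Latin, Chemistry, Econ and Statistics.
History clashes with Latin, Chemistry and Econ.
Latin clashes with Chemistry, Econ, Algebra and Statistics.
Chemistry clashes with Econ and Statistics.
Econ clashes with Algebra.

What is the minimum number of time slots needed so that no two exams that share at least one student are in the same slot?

Civics, History, Latin, Chemistry, Econ are mutually in conflict, so at least 5 time slots are needed.
5 time slots suffice: time slot 1 → {Art, Latin}; time slot 2 → {Econ, Statistics}; time slot 3 → {Civics, Algebra}; time slot 4 → {Chemistry}; time slot 5 → {History}. Every pair that conflicts lands in different time slots.

5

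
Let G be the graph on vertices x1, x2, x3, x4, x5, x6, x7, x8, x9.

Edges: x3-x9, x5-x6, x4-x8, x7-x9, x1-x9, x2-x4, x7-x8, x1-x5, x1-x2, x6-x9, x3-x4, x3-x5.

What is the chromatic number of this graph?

The cycle x4-x3-x5-x1-x2-x4 has odd length 5, so it cannot be 2-colored; at least 3 colors are needed.
3 colors suffice: color 1 → {x4, x5, x9}; color 2 → {x1, x3, x6, x8}; color 3 → {x2, x7}. No two adjacent vertices share a color.

3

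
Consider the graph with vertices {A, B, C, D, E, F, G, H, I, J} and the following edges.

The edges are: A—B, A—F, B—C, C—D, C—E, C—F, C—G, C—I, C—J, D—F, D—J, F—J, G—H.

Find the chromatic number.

C, D, F, J are mutually adjacent (a clique of size 4), so at least 4 colors are needed.
A valid assignment using 4 colors: A=1, B=2, C=1, D=4, E=2, F=2, G=2, H=1, I=2, J=3. No two adjacent vertices share a color.

4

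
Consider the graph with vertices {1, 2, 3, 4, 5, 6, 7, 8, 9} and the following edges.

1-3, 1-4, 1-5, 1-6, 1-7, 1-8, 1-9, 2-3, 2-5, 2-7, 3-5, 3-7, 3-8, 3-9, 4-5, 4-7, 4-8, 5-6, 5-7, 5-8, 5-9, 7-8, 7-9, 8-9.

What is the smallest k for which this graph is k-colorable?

1, 3, 5, 7, 8, 9 are mutually adjacent (a clique of size 6), so at least 6 colors are needed.
6 colors suffice: 1=green, 2=green, 3=yellow, 4=yellow, 5=red, 6=blue, 7=blue, 8=purple, 9=orange. Each edge has distinct colors on its endpoints.

6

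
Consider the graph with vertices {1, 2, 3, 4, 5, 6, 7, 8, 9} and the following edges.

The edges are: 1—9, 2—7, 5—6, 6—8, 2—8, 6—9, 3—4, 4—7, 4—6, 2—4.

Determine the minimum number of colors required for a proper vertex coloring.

3

2, 4, 7 are mutually adjacent, so at least 3 colors are needed.
3 colors suffice: 1=blue, 2=blue, 3=blue, 4=red, 5=red, 6=blue, 7=green, 8=red, 9=red. No two adjacent vertices share a color.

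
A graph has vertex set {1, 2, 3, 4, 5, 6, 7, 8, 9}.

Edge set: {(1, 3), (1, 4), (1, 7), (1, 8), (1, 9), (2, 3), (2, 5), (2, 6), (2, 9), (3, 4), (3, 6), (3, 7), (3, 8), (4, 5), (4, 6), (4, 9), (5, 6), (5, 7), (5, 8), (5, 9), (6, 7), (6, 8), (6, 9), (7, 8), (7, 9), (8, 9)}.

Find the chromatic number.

5

5, 6, 7, 8, 9 form a clique, so at least 5 colors are needed.
5 colors suffice: color red → {3, 9}; color blue → {1, 6}; color green → {2, 4, 8}; color yellow → {7}; color purple → {5}. No two adjacent vertices share a color.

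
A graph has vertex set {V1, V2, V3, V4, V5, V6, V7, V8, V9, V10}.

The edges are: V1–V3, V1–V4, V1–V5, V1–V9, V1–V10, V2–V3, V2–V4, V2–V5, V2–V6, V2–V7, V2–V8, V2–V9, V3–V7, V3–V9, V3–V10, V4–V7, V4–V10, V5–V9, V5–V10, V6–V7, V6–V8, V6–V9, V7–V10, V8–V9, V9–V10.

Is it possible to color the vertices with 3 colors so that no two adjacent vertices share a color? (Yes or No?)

No

V1, V3, V9, V10 are mutually adjacent (a clique of size 4), so at least 4 colors are needed.
So 3 colors are not enough.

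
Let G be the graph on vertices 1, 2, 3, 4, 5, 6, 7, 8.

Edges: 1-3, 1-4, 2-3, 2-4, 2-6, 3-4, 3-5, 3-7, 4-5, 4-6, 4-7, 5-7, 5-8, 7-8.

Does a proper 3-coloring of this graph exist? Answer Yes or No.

No

3, 4, 5, 7 form a clique, so at least 4 colors are needed.
So 3 colors are not enough.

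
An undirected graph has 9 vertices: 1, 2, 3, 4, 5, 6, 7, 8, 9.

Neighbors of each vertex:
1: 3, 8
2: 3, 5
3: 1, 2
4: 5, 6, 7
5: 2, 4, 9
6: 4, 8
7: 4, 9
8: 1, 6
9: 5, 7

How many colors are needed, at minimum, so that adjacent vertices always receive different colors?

The cycle 8-6-4-5-2-3-1-8 has odd length 7, so it cannot be 2-colored; at least 3 colors are needed.
3 colors suffice: color a → {1, 5, 6, 7}; color b → {2, 4, 8, 9}; color c → {3}. Each edge has distinct colors on its endpoints.

3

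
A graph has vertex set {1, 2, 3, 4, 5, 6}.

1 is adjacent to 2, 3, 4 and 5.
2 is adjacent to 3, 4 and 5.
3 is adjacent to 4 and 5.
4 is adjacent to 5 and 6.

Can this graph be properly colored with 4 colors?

No

1, 2, 3, 4, 5 are mutually adjacent (a clique of size 5), so at least 5 colors are needed.
So 4 colors are not enough.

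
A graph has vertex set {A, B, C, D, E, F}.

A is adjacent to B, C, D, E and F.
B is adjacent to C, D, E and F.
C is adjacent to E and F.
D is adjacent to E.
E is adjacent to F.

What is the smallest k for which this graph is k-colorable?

A, B, C, E, F form a clique, so at least 5 colors are needed.
One proper 5-coloring: A=3, B=2, C=5, D=4, E=1, F=4. Each edge has distinct colors on its endpoints.

5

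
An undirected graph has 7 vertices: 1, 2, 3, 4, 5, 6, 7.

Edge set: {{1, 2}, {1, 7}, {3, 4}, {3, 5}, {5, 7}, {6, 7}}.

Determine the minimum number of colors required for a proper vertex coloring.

2

3 and 5 are adjacent, so at least 2 colors are needed.
2 colors suffice: 1=blue, 2=red, 3=red, 4=blue, 5=blue, 6=blue, 7=red. Every edge joins two different colors.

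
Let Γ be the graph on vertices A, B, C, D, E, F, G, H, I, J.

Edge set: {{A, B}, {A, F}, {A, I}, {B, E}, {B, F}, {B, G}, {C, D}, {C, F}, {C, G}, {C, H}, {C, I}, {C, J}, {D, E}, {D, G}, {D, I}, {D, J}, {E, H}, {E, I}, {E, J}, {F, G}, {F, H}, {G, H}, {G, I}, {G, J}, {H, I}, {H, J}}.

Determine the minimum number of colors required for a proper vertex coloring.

C, G, H, I are pairwise adjacent (a clique of size 4), so at least 4 colors are needed.
A valid assignment using 4 colors: A=1, B=2, C=4, D=2, E=1, F=3, G=1, H=2, I=3, J=3. No two adjacent vertices share a color.

4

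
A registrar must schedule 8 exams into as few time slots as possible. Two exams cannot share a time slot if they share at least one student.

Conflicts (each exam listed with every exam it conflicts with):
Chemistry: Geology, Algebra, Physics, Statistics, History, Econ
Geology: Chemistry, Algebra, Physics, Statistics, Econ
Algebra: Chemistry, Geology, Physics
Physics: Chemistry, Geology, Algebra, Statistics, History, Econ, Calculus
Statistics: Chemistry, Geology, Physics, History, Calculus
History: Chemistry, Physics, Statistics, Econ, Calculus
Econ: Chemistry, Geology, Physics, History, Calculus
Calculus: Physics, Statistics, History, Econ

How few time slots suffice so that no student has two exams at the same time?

Chemistry, Geology, Physics, Econ pairwise conflict, so at least 4 time slots are needed.
4 time slots suffice: time slot 1 → {Physics}; time slot 2 → {Chemistry, Calculus}; time slot 3 → {Algebra, Statistics, Econ}; time slot 4 → {Geology, History}. Each listed conflict is separated.

4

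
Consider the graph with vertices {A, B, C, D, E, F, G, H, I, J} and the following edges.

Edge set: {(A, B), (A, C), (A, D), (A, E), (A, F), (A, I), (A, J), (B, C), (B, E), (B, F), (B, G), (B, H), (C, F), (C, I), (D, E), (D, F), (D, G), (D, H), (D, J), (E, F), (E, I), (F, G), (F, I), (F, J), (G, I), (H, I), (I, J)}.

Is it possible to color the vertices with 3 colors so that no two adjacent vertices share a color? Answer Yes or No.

A, B, E, F form a clique, so at least 4 colors are needed.
So 3 colors are not enough.

No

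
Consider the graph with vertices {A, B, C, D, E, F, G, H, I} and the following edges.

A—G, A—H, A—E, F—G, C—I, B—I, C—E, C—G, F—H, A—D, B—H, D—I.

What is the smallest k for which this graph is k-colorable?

The cycle D-I-B-H-A-D has odd length 5, so it cannot be 2-colored; at least 3 colors are needed.
3 colors suffice: A=1, B=1, C=1, D=3, E=2, F=1, G=2, H=2, I=2. Each edge has distinct colors on its endpoints.

3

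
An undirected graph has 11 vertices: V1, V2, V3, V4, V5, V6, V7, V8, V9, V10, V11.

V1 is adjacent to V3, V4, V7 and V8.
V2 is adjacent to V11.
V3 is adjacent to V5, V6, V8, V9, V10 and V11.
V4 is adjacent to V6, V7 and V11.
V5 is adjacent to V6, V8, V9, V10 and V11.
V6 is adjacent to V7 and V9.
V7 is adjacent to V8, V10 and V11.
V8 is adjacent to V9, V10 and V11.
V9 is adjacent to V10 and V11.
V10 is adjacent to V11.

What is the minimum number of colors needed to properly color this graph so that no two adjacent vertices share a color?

6

V3, V5, V8, V9, V10, V11 are mutually adjacent (a clique of size 6), so at least 6 colors are needed.
A valid assignment using 6 colors: V1=1, V2=2, V3=2, V4=3, V5=5, V6=1, V7=2, V8=3, V9=4, V10=6, V11=1. Each edge has distinct colors on its endpoints.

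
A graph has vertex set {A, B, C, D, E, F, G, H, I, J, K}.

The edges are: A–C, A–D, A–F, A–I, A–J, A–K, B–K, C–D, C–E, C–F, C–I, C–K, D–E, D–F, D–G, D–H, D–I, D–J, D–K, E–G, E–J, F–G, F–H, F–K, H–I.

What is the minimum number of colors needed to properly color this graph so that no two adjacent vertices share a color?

5

A, C, D, F, K are pairwise adjacent (a clique of size 5), so at least 5 colors are needed.
5 colors suffice: A=green, B=red, C=blue, D=red, E=green, F=yellow, G=blue, H=blue, I=yellow, J=blue, K=purple. Each edge has distinct colors on its endpoints.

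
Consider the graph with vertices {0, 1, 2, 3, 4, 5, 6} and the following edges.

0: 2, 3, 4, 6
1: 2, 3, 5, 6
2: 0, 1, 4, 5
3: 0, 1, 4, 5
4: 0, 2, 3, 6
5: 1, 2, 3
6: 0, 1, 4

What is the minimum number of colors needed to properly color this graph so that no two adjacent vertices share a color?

0, 4, 6 form a triangle, so at least 3 colors are needed.
3 colors suffice: 0=red, 1=red, 2=green, 3=green, 4=blue, 5=blue, 6=green. Each edge has distinct colors on its endpoints.

3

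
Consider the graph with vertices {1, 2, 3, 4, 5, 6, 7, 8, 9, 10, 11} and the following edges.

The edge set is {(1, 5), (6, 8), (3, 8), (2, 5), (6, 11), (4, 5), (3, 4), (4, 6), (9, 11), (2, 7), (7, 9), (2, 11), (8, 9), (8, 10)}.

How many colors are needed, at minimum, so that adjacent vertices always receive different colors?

The cycle 4-5-2-11-6-4 has odd length 5, so it cannot be 2-colored; at least 3 colors are needed.
3 colors suffice: color a → {1, 2, 4, 8}; color b → {3, 5, 7, 10, 11}; color c → {6, 9}. Every edge joins two different colors.

3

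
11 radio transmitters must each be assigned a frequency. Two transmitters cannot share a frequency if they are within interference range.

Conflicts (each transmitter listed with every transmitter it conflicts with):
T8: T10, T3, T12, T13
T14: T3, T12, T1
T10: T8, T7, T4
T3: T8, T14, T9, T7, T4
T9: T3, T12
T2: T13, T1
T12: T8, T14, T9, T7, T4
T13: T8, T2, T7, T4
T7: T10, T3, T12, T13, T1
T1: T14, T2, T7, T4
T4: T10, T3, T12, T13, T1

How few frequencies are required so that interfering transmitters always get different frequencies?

2

T7 and T1 conflict, so at least 2 frequencies are needed.
2 frequencies suffice: frequency 1 → {T8, T14, T9, T2, T7, T4}; frequency 2 → {T10, T3, T12, T13, T1}. Each listed conflict is separated.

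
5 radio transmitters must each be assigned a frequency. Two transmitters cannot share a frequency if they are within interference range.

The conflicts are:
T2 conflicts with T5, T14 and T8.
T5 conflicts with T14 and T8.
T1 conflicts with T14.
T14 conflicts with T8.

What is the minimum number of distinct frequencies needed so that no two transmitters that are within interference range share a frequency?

T2, T5, T14, T8 pairwise conflict, so at least 4 frequencies are needed.
4 frequencies suffice: T2=2, T5=4, T1=2, T14=1, T8=3. Each listed conflict is separated.

4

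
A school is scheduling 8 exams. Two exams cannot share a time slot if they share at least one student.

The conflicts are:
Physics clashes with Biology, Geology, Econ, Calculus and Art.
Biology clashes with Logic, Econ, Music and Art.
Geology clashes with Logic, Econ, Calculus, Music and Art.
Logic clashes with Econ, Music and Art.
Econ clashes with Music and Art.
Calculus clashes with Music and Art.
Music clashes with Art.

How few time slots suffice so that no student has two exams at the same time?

Biology, Logic, Econ, Music, Art all conflict with each other, so at least 5 time slots are needed.
5 time slots suffice: Physics=3, Biology=4, Geology=4, Logic=5, Econ=2, Calculus=2, Music=3, Art=1. No two conflicting exams share a time slot.

5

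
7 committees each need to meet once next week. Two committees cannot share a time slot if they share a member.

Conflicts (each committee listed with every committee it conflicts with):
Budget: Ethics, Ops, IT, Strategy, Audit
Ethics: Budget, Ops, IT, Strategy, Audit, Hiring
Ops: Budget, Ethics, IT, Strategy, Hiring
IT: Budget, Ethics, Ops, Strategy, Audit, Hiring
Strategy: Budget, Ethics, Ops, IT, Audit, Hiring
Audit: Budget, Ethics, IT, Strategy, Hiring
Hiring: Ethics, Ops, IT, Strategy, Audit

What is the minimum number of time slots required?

Ethics, IT, Strategy, Audit, Hiring are mutually in conflict, so at least 5 time slots are needed.
5 time slots suffice: time slot 1 → {Strategy}; time slot 2 → {Ethics}; time slot 3 → {IT}; time slot 4 → {Budget, Hiring}; time slot 5 → {Ops, Audit}. Every pair that conflicts lands in different time slots.

5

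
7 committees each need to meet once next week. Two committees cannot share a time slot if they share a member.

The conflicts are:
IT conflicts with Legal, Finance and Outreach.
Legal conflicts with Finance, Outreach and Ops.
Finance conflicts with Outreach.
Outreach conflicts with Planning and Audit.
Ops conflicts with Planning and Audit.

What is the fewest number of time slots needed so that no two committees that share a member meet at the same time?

4

IT, Legal, Finance, Outreach are mutually in conflict, so at least 4 time slots are needed.
4 time slots suffice: time slot 1 → {Outreach, Ops}; time slot 2 → {Legal, Planning, Audit}; time slot 3 → {Finance}; time slot 4 → {IT}. Every pair that conflicts lands in different time slots.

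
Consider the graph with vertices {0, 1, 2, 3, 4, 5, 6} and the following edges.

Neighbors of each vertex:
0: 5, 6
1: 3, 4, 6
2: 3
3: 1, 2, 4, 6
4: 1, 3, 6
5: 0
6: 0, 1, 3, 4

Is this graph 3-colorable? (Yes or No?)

No

1, 3, 4, 6 are pairwise adjacent (a clique of size 4), so at least 4 colors are needed.
So 3 colors are not enough.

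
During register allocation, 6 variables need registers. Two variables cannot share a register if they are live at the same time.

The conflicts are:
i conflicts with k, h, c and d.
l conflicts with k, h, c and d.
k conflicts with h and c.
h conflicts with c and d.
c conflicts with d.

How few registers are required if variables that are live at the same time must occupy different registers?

l, k, h, c all conflict with each other, so at least 4 registers are needed.
4 registers suffice: register 1 → {h}; register 2 → {c}; register 3 → {k, d}; register 4 → {i, l}. Each listed conflict is separated.

4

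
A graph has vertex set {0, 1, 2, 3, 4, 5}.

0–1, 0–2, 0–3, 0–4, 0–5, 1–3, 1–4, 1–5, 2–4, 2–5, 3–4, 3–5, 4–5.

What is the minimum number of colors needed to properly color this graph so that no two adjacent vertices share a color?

5

0, 1, 3, 4, 5 are pairwise adjacent (a clique of size 5), so at least 5 colors are needed.
5 colors suffice: color a → {4}; color b → {5}; color c → {0}; color d → {1, 2}; color e → {3}. Each edge has distinct colors on its endpoints.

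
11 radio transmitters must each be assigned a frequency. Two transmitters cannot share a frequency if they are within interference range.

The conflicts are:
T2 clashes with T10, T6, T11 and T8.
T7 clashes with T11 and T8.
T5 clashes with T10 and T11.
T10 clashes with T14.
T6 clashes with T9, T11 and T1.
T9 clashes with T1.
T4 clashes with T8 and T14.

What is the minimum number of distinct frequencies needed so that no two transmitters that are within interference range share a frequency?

3

T2, T6, T11 pairwise conflict, so at least 3 frequencies are needed.
Using 3 frequencies: T2=3, T7=3, T5=3, T10=1, T6=1, T9=2, T4=2, T11=2, T8=1, T1=3, T14=3. No two conflicting transmitters share a frequency.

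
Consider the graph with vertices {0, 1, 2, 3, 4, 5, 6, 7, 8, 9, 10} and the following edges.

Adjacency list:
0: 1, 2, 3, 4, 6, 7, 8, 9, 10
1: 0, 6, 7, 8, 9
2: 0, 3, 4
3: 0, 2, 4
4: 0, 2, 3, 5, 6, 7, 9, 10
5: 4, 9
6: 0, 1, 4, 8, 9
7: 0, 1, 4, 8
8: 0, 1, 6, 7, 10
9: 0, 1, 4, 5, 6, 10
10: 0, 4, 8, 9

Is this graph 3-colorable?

No

0, 2, 3, 4 are pairwise adjacent (a clique of size 4), so at least 4 colors are needed.
So 3 colors are not enough.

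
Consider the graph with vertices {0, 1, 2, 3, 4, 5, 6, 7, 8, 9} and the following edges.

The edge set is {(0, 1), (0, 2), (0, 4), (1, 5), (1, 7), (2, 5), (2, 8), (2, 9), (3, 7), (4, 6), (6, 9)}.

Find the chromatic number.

3

The cycle 6-9-2-0-4-6 has odd length 5, so it cannot be 2-colored; at least 3 colors are needed.
3 colors suffice: color a → {1, 2, 3, 4}; color b → {0, 5, 7, 8, 9}; color c → {6}. Each edge has distinct colors on its endpoints.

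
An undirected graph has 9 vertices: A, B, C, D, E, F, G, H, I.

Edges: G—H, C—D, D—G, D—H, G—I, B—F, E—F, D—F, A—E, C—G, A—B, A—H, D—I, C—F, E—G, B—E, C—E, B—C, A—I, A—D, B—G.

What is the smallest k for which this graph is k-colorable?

B, C, E, G are pairwise adjacent (a clique of size 4), so at least 4 colors are needed.
One proper 4-coloring: A=1, B=2, C=3, D=2, E=4, F=1, G=1, H=3, I=3. No two adjacent vertices share a color.

4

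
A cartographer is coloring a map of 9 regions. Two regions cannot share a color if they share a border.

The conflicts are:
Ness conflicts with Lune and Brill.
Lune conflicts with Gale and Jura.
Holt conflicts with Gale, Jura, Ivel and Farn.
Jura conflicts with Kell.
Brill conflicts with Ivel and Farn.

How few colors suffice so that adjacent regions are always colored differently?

2

Holt and Gale conflict, so at least 2 colors are needed.
A valid assignment using 2 colors: Ness=2, Lune=1, Holt=1, Gale=2, Jura=2, Brill=1, Ivel=2, Kell=1, Farn=2. Each listed conflict is separated.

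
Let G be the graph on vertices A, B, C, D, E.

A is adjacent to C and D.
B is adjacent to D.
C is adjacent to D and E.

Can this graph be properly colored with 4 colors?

The chromatic number is 3. A, C, D form a triangle, so at least 3 colors are needed.
3 colors suffice: color 1 → {D, E}; color 2 → {B, C}; color 3 → {A}.
Since 4 ≥ 3, a proper 4-coloring certainly exists.

Yes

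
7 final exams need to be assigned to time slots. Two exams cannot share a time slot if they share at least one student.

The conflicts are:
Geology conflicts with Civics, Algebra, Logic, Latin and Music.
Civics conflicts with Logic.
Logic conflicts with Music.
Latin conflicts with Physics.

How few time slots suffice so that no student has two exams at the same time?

3

Geology, Logic, Music are mutually in conflict, so at least 3 time slots are needed.
A valid assignment using 3 time slots: Geology=1, Civics=3, Algebra=2, Logic=2, Latin=2, Music=3, Physics=1. Each listed conflict is separated.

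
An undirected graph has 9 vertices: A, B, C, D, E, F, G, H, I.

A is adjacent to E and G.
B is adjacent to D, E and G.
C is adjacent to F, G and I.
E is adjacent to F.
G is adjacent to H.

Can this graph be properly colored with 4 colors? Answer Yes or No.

The chromatic number is 3. The cycle E-F-C-G-B-E has odd length 5, so it cannot be 2-colored; at least 3 colors are needed.
A valid assignment using 3 colors: A=2, B=2, C=2, D=1, E=1, F=3, G=1, H=2, I=1.
Since 4 ≥ 3, a proper 4-coloring certainly exists.

Yes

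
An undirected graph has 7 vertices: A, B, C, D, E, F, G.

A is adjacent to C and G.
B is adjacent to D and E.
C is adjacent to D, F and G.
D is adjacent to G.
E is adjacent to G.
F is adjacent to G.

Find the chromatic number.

C, F, G are mutually adjacent, so at least 3 colors are needed.
One proper 3-coloring: A=green, B=red, C=blue, D=green, E=blue, F=green, G=red. Each edge has distinct colors on its endpoints.

3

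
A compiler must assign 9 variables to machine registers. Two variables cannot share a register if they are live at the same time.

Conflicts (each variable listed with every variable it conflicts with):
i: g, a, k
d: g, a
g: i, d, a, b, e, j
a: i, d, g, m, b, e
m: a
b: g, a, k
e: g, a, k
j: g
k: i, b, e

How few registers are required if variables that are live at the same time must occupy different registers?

g, a, e pairwise conflict, so at least 3 registers are needed.
3 registers suffice: register 1 → {g, m, k}; register 2 → {a, j}; register 3 → {i, d, b, e}. Each listed conflict is separated.

3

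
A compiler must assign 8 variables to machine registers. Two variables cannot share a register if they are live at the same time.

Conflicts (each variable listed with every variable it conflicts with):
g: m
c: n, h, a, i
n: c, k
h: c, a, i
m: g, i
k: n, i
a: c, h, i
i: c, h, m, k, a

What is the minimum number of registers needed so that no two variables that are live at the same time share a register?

4

c, h, a, i all conflict with each other, so at least 4 registers are needed.
A valid assignment using 4 registers: g=1, c=2, n=1, h=3, m=2, k=2, a=4, i=1. Every pair that conflicts lands in different registers.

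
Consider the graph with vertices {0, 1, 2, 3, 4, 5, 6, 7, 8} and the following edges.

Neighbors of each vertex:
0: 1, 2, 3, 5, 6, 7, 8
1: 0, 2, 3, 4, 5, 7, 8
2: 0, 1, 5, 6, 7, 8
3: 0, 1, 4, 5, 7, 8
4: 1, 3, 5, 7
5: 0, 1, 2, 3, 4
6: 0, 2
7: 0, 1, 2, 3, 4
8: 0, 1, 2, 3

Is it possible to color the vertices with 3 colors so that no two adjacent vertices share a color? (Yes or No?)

1, 3, 4, 5 are mutually adjacent (a clique of size 4), so at least 4 colors are needed.
So 3 colors are not enough.

No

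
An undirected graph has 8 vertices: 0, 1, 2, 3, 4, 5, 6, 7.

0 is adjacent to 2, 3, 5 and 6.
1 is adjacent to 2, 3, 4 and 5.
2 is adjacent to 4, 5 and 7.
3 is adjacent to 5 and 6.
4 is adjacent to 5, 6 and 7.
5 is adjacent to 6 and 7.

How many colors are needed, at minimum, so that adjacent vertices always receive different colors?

2, 4, 5, 7 are mutually adjacent (a clique of size 4), so at least 4 colors are needed.
A valid assignment using 4 colors: 0=green, 1=yellow, 2=blue, 3=blue, 4=green, 5=red, 6=yellow, 7=yellow. No two adjacent vertices share a color.

4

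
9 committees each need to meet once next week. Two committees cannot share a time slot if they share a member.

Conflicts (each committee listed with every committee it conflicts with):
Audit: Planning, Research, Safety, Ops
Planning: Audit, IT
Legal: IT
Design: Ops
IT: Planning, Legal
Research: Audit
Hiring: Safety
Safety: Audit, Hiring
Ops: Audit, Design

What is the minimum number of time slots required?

2

Audit and Ops conflict, so at least 2 time slots are needed.
2 time slots suffice: time slot 1 → {Audit, Design, IT, Hiring}; time slot 2 → {Planning, Legal, Research, Safety, Ops}. Each listed conflict is separated.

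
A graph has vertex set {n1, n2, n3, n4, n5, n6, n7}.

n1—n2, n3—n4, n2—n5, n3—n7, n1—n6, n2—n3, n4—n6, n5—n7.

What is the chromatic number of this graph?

The cycle n2-n1-n6-n4-n3-n2 has odd length 5, so it cannot be 2-colored; at least 3 colors are needed.
3 colors suffice: n1=green, n2=blue, n3=red, n4=blue, n5=red, n6=red, n7=blue. Each edge has distinct colors on its endpoints.

3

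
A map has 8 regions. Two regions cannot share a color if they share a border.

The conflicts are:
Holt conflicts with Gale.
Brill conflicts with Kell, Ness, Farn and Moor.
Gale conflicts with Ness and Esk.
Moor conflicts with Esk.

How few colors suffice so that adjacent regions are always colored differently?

The cycle Esk-Moor-Brill-Ness-Gale-Esk has odd length 5, so it cannot be 2-colored; at least 3 colors are needed.
3 colors suffice: Holt=2, Brill=1, Gale=1, Kell=2, Ness=2, Farn=2, Moor=2, Esk=3. Every pair that conflicts lands in different colors.

3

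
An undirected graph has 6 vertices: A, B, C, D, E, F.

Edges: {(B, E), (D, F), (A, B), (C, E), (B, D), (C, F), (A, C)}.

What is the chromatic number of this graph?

The cycle A-C-F-D-B-A has odd length 5, so it cannot be 2-colored; at least 3 colors are needed.
3 colors suffice: A=2, B=1, C=1, D=3, E=2, F=2. No two adjacent vertices share a color.

3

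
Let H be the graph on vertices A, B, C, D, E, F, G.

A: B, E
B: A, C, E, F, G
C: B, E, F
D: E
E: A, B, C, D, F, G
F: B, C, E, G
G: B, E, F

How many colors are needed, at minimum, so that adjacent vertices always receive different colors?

4

B, C, E, F are pairwise adjacent (a clique of size 4), so at least 4 colors are needed.
One proper 4-coloring: A=3, B=2, C=4, D=2, E=1, F=3, G=4. Each edge has distinct colors on its endpoints.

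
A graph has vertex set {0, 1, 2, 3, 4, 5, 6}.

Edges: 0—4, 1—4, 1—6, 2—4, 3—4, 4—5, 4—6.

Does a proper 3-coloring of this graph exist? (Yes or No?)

Yes

The chromatic number is 3. 1, 4, 6 form a triangle, so at least 3 colors are needed.
3 colors suffice: color a → {4}; color b → {0, 2, 3, 5, 6}; color c → {1}.
That is already a proper 3-coloring.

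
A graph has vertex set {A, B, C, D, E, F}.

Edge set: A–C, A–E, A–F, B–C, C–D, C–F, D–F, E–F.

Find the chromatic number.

3

C, D, F are pairwise adjacent, so at least 3 colors are needed.
3 colors suffice: A=3, B=2, C=1, D=3, E=1, F=2. Each edge has distinct colors on its endpoints.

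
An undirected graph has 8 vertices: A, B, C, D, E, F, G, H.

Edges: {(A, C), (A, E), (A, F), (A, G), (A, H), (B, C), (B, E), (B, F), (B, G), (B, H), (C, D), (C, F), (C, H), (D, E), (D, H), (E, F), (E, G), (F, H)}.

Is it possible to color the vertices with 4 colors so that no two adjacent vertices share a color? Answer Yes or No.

The chromatic number is 4. A, C, F, H are pairwise adjacent (a clique of size 4), so at least 4 colors are needed.
4 colors suffice: color red → {A, B, D}; color blue → {E, H}; color green → {C, G}; color yellow → {F}.
That is already a proper 4-coloring.

Yes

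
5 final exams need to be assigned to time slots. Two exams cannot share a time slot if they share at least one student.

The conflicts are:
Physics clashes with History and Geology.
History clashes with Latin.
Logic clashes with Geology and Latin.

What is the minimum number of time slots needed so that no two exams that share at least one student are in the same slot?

The cycle Logic-Geology-Physics-History-Latin-Logic has odd length 5, so it cannot be 2-colored; at least 3 time slots are needed.
3 time slots suffice: time slot 1 → {Physics, Latin}; time slot 2 → {History, Geology}; time slot 3 → {Logic}. Each listed conflict is separated.

3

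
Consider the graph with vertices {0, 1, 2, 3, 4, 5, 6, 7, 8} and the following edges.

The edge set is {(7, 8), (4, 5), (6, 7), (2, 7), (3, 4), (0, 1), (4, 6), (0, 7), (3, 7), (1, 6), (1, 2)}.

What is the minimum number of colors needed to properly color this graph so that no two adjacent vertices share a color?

2

0 and 7 are adjacent, so at least 2 colors are needed.
2 colors suffice: color red → {1, 4, 7}; color blue → {0, 2, 3, 5, 6, 8}. No two adjacent vertices share a color.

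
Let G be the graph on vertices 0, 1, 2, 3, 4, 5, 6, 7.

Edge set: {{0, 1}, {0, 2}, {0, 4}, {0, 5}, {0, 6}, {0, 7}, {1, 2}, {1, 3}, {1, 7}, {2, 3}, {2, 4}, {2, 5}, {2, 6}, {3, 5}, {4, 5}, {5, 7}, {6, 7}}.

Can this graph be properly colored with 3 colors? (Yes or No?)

0, 2, 4, 5 are pairwise adjacent (a clique of size 4), so at least 4 colors are needed.
So 3 colors are not enough.

No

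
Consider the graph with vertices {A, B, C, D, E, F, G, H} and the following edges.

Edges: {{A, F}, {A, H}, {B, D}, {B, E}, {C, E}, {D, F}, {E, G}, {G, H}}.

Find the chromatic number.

3

The cycle E-G-H-A-F-D-B-E has odd length 7, so it cannot be 2-colored; at least 3 colors are needed.
3 colors suffice: A=red, B=blue, C=blue, D=red, E=red, F=blue, G=green, H=blue. No two adjacent vertices share a color.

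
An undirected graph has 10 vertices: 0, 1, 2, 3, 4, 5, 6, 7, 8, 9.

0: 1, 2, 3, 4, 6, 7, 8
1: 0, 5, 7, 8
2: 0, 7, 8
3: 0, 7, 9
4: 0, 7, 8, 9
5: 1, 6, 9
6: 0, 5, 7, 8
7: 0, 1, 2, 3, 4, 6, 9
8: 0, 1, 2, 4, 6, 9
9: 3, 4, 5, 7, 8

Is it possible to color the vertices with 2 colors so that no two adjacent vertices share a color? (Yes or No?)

0, 6, 8 form a triangle, so at least 3 colors are needed.
So 2 colors are not enough.

No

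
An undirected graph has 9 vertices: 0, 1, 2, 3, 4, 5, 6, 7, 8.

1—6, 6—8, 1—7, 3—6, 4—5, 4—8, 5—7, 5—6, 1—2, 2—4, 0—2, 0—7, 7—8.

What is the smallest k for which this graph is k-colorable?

The cycle 4-5-6-1-2-4 has odd length 5, so it cannot be 2-colored; at least 3 colors are needed.
One proper 3-coloring: 0=blue, 1=blue, 2=red, 3=blue, 4=green, 5=blue, 6=red, 7=red, 8=blue. Each edge has distinct colors on its endpoints.

3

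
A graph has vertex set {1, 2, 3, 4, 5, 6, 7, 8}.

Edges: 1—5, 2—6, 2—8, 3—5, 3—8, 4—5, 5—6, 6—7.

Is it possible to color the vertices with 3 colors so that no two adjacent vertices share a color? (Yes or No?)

The chromatic number is 3. The cycle 2-8-3-5-6-2 has odd length 5, so it cannot be 2-colored; at least 3 colors are needed.
3 colors suffice: color red → {2, 5, 7}; color blue → {1, 3, 4, 6}; color green → {8}.
That is already a proper 3-coloring.

Yes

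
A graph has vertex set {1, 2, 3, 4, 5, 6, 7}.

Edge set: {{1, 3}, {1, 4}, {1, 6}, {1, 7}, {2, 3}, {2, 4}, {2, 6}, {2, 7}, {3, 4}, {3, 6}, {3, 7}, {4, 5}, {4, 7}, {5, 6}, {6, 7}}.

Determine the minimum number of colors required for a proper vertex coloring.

4

1, 3, 6, 7 form a clique, so at least 4 colors are needed.
One proper 4-coloring: 1=d, 2=d, 3=c, 4=b, 5=a, 6=b, 7=a. Each edge has distinct colors on its endpoints.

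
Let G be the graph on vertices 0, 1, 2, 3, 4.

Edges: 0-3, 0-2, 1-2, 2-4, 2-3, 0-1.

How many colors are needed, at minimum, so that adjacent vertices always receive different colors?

3

0, 1, 2 are pairwise adjacent, so at least 3 colors are needed.
3 colors suffice: 0=blue, 1=green, 2=red, 3=green, 4=blue. Each edge has distinct colors on its endpoints.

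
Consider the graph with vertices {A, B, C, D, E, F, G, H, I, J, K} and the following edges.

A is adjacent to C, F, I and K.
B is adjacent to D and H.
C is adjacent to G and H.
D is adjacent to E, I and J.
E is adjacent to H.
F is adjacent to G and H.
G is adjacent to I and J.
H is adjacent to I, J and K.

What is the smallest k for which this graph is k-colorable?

2

B and H are adjacent, so at least 2 colors are needed.
2 colors suffice: color 1 → {A, D, G, H}; color 2 → {B, C, E, F, I, J, K}. Every edge joins two different colors.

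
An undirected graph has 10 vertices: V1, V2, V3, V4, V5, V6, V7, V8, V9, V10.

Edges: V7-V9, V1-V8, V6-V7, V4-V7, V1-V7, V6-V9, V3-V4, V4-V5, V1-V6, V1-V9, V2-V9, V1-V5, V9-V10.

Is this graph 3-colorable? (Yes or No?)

V1, V6, V7, V9 are mutually adjacent (a clique of size 4), so at least 4 colors are needed.
So 3 colors are not enough.

No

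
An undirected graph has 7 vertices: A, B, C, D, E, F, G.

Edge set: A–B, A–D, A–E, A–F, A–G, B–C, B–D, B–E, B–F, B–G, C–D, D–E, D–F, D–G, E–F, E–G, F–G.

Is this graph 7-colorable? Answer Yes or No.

The chromatic number is 6. A, B, D, E, F, G are mutually adjacent (a clique of size 6), so at least 6 colors are needed.
6 colors suffice: A=4, B=1, C=3, D=2, E=3, F=6, G=5.
Since 7 ≥ 6, a proper 7-coloring certainly exists.

Yes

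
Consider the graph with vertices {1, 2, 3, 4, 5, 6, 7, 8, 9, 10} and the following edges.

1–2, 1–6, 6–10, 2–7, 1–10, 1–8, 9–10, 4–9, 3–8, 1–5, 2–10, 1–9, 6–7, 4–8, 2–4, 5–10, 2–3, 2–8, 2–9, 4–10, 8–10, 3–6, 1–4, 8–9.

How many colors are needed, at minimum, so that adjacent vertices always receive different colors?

6

1, 2, 4, 8, 9, 10 are mutually adjacent (a clique of size 6), so at least 6 colors are needed.
6 colors suffice: color a → {3, 7, 10}; color b → {1}; color c → {2, 5, 6}; color d → {8}; color e → {4}; color f → {9}. Every edge joins two different colors.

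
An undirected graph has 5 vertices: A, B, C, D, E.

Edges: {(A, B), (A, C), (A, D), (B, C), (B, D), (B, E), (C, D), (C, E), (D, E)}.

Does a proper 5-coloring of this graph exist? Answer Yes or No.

Yes

The chromatic number is 4. A, B, C, D form a clique, so at least 4 colors are needed.
4 colors suffice: A=4, B=2, C=1, D=3, E=4.
Since 5 ≥ 4, a proper 5-coloring certainly exists.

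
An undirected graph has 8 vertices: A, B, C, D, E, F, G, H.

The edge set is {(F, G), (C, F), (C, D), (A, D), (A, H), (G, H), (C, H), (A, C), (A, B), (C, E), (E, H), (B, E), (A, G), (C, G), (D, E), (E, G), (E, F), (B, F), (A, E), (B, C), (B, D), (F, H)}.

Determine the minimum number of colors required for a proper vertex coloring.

C, E, F, G, H are pairwise adjacent (a clique of size 5), so at least 5 colors are needed.
5 colors suffice: color 1 → {C}; color 2 → {E}; color 3 → {A, F}; color 4 → {B, G}; color 5 → {D, H}. No two adjacent vertices share a color.

5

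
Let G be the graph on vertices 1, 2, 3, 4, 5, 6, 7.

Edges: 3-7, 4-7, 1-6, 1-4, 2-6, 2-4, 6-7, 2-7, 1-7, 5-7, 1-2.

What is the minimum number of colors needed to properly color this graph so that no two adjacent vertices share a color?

1, 2, 4, 7 are mutually adjacent (a clique of size 4), so at least 4 colors are needed.
4 colors suffice: color red → {7}; color blue → {2, 3, 5}; color green → {1}; color yellow → {4, 6}. No two adjacent vertices share a color.

4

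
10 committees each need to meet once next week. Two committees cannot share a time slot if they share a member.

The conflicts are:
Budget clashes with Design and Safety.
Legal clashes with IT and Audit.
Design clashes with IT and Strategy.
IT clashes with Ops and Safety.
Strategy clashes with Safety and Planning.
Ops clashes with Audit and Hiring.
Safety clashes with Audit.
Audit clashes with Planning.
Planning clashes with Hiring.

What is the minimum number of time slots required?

IT and Ops conflict, so at least 2 time slots are needed.
2 time slots suffice: time slot 1 → {Budget, IT, Strategy, Audit, Hiring}; time slot 2 → {Legal, Design, Ops, Safety, Planning}. Each listed conflict is separated.

2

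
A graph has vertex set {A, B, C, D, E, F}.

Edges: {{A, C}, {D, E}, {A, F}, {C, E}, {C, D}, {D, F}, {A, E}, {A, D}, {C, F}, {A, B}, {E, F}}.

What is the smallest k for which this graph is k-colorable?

A, C, D, E, F are pairwise adjacent (a clique of size 5), so at least 5 colors are needed.
One proper 5-coloring: A=red, B=blue, C=yellow, D=blue, E=green, F=purple. No two adjacent vertices share a color.

5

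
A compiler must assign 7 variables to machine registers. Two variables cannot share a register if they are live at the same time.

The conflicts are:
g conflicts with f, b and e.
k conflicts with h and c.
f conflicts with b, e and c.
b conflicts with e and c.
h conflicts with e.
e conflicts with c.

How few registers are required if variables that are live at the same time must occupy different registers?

4

g, f, b, e pairwise conflict, so at least 4 registers are needed.
Using 4 registers: g=3, k=1, f=4, b=2, h=2, e=1, c=3. No two conflicting variables share a register.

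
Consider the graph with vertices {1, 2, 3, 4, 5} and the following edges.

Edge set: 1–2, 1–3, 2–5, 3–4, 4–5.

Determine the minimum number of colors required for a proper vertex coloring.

The cycle 5-2-1-3-4-5 has odd length 5, so it cannot be 2-colored; at least 3 colors are needed.
A valid assignment using 3 colors: 1=a, 2=b, 3=b, 4=a, 5=c. Each edge has distinct colors on its endpoints.

3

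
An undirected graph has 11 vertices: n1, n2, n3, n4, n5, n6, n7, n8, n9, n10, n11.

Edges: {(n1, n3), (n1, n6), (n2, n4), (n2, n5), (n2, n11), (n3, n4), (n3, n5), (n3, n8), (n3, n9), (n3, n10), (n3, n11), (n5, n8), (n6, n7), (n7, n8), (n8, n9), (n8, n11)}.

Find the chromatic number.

n3, n8, n9 are pairwise adjacent, so at least 3 colors are needed.
3 colors suffice: color R → {n2, n3, n7}; color B → {n1, n4, n8, n10}; color G → {n5, n6, n9, n11}. Every edge joins two different colors.

3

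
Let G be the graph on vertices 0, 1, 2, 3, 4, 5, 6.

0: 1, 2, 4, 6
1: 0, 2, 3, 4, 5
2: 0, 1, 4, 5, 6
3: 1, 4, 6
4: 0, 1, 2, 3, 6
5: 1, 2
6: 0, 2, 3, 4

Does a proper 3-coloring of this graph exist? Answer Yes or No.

No

0, 1, 2, 4 form a clique, so at least 4 colors are needed.
So 3 colors are not enough.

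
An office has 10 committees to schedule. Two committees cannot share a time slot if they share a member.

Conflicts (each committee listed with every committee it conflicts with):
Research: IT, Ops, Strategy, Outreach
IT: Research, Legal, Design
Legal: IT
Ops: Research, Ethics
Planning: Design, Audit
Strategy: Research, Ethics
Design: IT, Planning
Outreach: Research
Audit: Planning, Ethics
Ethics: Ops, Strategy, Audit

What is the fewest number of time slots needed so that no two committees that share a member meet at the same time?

3

The cycle Planning-Audit-Ethics-Strategy-Research-IT-Design-Planning has odd length 7, so it cannot be 2-colored; at least 3 time slots are needed.
3 time slots suffice: time slot 1 → {Research, Legal, Design, Ethics}; time slot 2 → {IT, Ops, Strategy, Outreach, Audit}; time slot 3 → {Planning}. No two conflicting committees share a time slot.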